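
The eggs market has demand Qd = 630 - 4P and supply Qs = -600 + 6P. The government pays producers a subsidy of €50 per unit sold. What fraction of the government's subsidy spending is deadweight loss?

Pre-subsidy: 630 - 4P = -600 + 6P gives P* = 123, Q* = 138.
With the subsidy, sellers receive Ps = Pb + 50 for each unit, where Pb is the price buyers pay.
Supply in terms of Pb becomes Qs = -600 + 6(Pb + 50) = -300 + 6Pb. Setting this equal to demand: 630 - 4Pb = -300 + 6Pb, so Pb = 93.
Sellers receive Ps = 93 + 50 = 143; Q' = 630 − 4·93 = 258.
ΔCS = ½(138 + 258)(123 − 93) = 5940; ΔPS = ½(138 + 258)(143 − 123) = 3960.
Government spending = 50 × 258 = 12900.
DWL = ½ × 50 × (258 − 138) = 3000; fraction = 3000 / 12900 = 10/43.

DWL / government spending = 10/43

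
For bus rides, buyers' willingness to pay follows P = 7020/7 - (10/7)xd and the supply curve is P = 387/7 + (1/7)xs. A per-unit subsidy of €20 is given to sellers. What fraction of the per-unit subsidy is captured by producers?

Pre-subsidy: 7020/7 - (10/7)x = 387/7 + (1/7)x gives x* = 603 and P* = 990/7.
With the subsidy, sellers receive Ps = Pb + 20 for each unit, where Pb is the price buyers pay.
On the curves, Pb = 7020/7 - (10/7)x and Ps = 387/7 + (1/7)x; the wedge Ps − Pb = 20 gives 387/7 + (1/7)x − (7020/7 - (10/7)x) = 20, so x' = 6773/11.
Then Pb = 7020/7 − (10/7)·(6773/11) = 9490/77 and Ps = 387/7 + (1/7)·(6773/11) = 11030/77.
Buyers' price falls by P* − Pb = 990/7 − 9490/77 = 200/11; sellers' price rises by Ps − P* = 11030/77 − 990/7 = 20/11.
So producers capture (20/11)/20 = 1/11 of each unit of subsidy.

Producer share = 1/11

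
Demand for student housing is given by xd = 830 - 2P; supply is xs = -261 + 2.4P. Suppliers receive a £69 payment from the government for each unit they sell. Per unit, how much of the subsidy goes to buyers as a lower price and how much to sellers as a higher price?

Buyers gain 414/11 per unit; sellers gain 345/11 per unit

Pre-subsidy: 830 - 2P = -261 + 2.4P gives P* = 5455/22, x* = 3675/11.
With the subsidy, sellers receive Ps = Pb + 69 for each unit, where Pb is the price buyers pay.
Supply in terms of Pb becomes xs = -261 + 2.4(Pb + 69) = -95.4 + 2.4Pb. Setting this equal to demand: 830 - 2Pb = -95.4 + 2.4Pb, so Pb = 4627/22.
Sellers receive Ps = 4627/22 + 69 = 6145/22; x' = 830 − 2·(4627/22) = 4503/11.
Buyers' price falls by P* − Pb = 5455/22 − 4627/22 = 414/11; sellers' price rises by Ps − P* = 6145/22 − 5455/22 = 345/11.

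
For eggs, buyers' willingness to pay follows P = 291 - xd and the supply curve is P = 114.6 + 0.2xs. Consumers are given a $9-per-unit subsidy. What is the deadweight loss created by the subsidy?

Deadweight loss = $33.75

Pre-subsidy: 291 - x = 114.6 + 0.2x gives x* = 147 and P* = 144.
With the rebate, buyers effectively pay Pb = Ps − 9, where Ps is the price sellers receive.
On the curves, Pb = 291 - x and Ps = 114.6 + 0.2x; the wedge Ps − Pb = 9 gives 114.6 + 0.2x − (291 - x) = 9, so x' = 154.5.
Then Pb = 291 − 1·154.5 = 136.5 and Ps = 114.6 + 0.2·154.5 = 145.5.
The subsidy expands output by 154.5 − 147 = 7.5 past the efficient level; on those units the gap between marginal cost and willingness to pay runs from 0 up to 9.
DWL = ½ × 9 × 7.5 = 33.75.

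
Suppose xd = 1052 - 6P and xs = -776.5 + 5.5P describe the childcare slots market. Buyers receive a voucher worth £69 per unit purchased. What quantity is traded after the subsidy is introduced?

x' = 296

Pre-subsidy: 1052 - 6P = -776.5 + 5.5P gives P* = 159, x* = 98.
With the rebate, buyers effectively pay Pb = Ps − 69, where Ps is the price sellers receive.
Demand in terms of Ps becomes xd = 1052 − 6(Ps − 69) = 1466 - 6Ps. Setting this equal to supply: 1466 - 6Ps = -776.5 + 5.5Ps, so Ps = 195.
Buyers pay Pb = 195 − 69 = 126; x' = -776.5 + 5.5·195 = 296.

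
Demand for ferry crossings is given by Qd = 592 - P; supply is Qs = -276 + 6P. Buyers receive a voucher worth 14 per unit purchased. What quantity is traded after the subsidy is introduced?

Pre-subsidy: 592 - P = -276 + 6P gives P* = 124, Q* = 468.
With the rebate, buyers effectively pay Pb = Ps − 14, where Ps is the price sellers receive.
Demand in terms of Ps becomes Qd = 592 − 1(Ps − 14) = 606 - Ps. Setting this equal to supply: 606 - Ps = -276 + 6Ps, so Ps = 126.
Buyers pay Pb = 126 − 14 = 112; Q' = -276 + 6·126 = 480.

Q' = 480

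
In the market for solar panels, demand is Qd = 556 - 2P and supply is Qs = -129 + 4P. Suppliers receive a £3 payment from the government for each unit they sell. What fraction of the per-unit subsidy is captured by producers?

Pre-subsidy: 556 - 2P = -129 + 4P gives P* = 685/6, Q* = 983/3.
With the subsidy, sellers receive Ps = Pb + 3 for each unit, where Pb is the price buyers pay.
Supply in terms of Pb becomes Qs = -129 + 4(Pb + 3) = -117 + 4Pb. Setting this equal to demand: 556 - 2Pb = -117 + 4Pb, so Pb = 673/6.
Sellers receive Ps = 673/6 + 3 = 691/6; Q' = 556 − 2·(673/6) = 995/3.
Buyers' price falls by P* − Pb = 685/6 − 673/6 = 2; sellers' price rises by Ps − P* = 691/6 − 685/6 = 1.
So producers capture 1/3 = 1/3 of each unit of subsidy.

Producer share = 1/3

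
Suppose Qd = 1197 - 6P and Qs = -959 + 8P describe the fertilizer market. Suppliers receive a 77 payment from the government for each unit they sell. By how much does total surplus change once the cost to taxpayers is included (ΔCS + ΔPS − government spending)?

Net change in total surplus = -10164

Pre-subsidy: 1197 - 6P = -959 + 8P gives P* = 154, Q* = 273.
With the subsidy, sellers receive Ps = Pb + 77 for each unit, where Pb is the price buyers pay.
Supply in terms of Pb becomes Qs = -959 + 8(Pb + 77) = -343 + 8Pb. Setting this equal to demand: 1197 - 6Pb = -343 + 8Pb, so Pb = 110.
Sellers receive Ps = 110 + 77 = 187; Q' = 1197 − 6·110 = 537.
ΔCS = ½(273 + 537)(154 − 110) = 17820; ΔPS = ½(273 + 537)(187 − 154) = 13365.
Government spending = 77 × 537 = 41349.
Net change = 17820 + 13365 − 41349 = -10164. The loss equals the DWL triangle ½·77·264.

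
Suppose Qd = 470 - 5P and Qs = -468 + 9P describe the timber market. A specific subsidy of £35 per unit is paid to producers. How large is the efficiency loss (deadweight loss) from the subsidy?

Deadweight loss = £1968.75

Pre-subsidy: 470 - 5P = -468 + 9P gives P* = 67, Q* = 135.
With the subsidy, sellers receive Ps = Pb + 35 for each unit, where Pb is the price buyers pay.
Supply in terms of Pb becomes Qs = -468 + 9(Pb + 35) = -153 + 9Pb. Setting this equal to demand: 470 - 5Pb = -153 + 9Pb, so Pb = 44.5.
Sellers receive Ps = 44.5 + 35 = 79.5; Q' = 470 − 5·44.5 = 247.5.
The subsidy expands output by 247.5 − 135 = 112.5 past the efficient level; on those units the gap between marginal cost and willingness to pay runs from 0 up to 35.
DWL = ½ × 35 × 112.5 = 1968.75.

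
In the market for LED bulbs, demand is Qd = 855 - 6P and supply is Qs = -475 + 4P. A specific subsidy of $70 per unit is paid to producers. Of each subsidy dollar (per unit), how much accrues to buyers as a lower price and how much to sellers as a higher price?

Buyers gain $28 per unit; sellers gain $42 per unit

Pre-subsidy: 855 - 6P = -475 + 4P gives P* = 133, Q* = 57.
With the subsidy, sellers receive Ps = Pb + 70 for each unit, where Pb is the price buyers pay.
Supply in terms of Pb becomes Qs = -475 + 4(Pb + 70) = -195 + 4Pb. Setting this equal to demand: 855 - 6Pb = -195 + 4Pb, so Pb = 105.
Sellers receive Ps = 105 + 70 = 175; Q' = 855 − 6·105 = 225.
Buyers' price falls by P* − Pb = 133 − 105 = 28; sellers' price rises by Ps − P* = 175 − 133 = 42.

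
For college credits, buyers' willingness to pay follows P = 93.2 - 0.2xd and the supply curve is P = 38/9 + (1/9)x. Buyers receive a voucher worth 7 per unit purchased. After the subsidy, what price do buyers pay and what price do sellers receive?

Buyers pay 31.5; sellers receive 38.5

Pre-subsidy: 93.2 - 0.2x = 38/9 + (1/9)x gives x* = 286 and P* = 36.
With the rebate, buyers effectively pay Pb = Ps − 7, where Ps is the price sellers receive.
On the curves, Pb = 93.2 - 0.2x and Ps = 38/9 + (1/9)x; the wedge Ps − Pb = 7 gives 38/9 + (1/9)x − (93.2 - 0.2x) = 7, so x' = 308.5.
Then Pb = 93.2 − 0.2·308.5 = 31.5 and Ps = 38/9 + (1/9)·308.5 = 38.5.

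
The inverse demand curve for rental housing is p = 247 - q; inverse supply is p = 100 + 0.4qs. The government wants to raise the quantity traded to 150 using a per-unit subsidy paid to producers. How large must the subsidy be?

At q = 150, from the demand curve buyers pay pb = 247 − 1·150 = 97; from the supply curve sellers need ps = 100 + 0.4·150 = 160.
The subsidy must fill the gap: s = ps − pb = 160 − 97 = 63.

Required subsidy s = 63 per unit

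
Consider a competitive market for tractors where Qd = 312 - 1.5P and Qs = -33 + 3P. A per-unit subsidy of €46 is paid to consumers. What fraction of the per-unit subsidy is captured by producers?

Pre-subsidy: 312 - 1.5P = -33 + 3P gives P* = 230/3, Q* = 197.
With the rebate, buyers effectively pay Pb = Ps − 46, where Ps is the price sellers receive.
Demand in terms of Ps becomes Qd = 312 − 1.5(Ps − 46) = 381 - 1.5Ps. Setting this equal to supply: 381 - 1.5Ps = -33 + 3Ps, so Ps = 92.
Buyers pay Pb = 92 − 46 = 46; Q' = -33 + 3·92 = 243.
Buyers' price falls by P* − Pb = 230/3 − 46 = 92/3; sellers' price rises by Ps − P* = 92 − 230/3 = 46/3.
So producers capture (46/3)/46 = 1/3 of each unit of subsidy.

Producer share = 1/3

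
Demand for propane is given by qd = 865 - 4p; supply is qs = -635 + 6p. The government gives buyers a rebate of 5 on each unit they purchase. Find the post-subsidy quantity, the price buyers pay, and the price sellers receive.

q' = 277; buyers pay 147; sellers receive 152

Pre-subsidy: 865 - 4p = -635 + 6p gives p* = 150, q* = 265.
With the rebate, buyers effectively pay pb = ps − 5, where ps is the price sellers receive.
Demand in terms of ps becomes qd = 865 − 4(ps − 5) = 885 - 4ps. Setting this equal to supply: 885 - 4ps = -635 + 6ps, so ps = 152.
Buyers pay pb = 152 − 5 = 147; q' = -635 + 6·152 = 277.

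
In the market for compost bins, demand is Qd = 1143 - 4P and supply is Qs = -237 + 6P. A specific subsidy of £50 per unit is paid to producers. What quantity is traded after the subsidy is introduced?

Pre-subsidy: 1143 - 4P = -237 + 6P gives P* = 138, Q* = 591.
With the subsidy, sellers receive Ps = Pb + 50 for each unit, where Pb is the price buyers pay.
Supply in terms of Pb becomes Qs = -237 + 6(Pb + 50) = 63 + 6Pb. Setting this equal to demand: 1143 - 4Pb = 63 + 6Pb, so Pb = 108.
Sellers receive Ps = 108 + 50 = 158; Q' = 1143 − 4·108 = 711.

Q' = 711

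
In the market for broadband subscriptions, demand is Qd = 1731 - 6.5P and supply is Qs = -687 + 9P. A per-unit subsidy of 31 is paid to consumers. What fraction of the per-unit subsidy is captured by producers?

Producer share = 13/31

Pre-subsidy: 1731 - 6.5P = -687 + 9P gives P* = 156, Q* = 717.
With the rebate, buyers effectively pay Pb = Ps − 31, where Ps is the price sellers receive.
Demand in terms of Ps becomes Qd = 1731 − 6.5(Ps − 31) = 1932.5 - 6.5Ps. Setting this equal to supply: 1932.5 - 6.5Ps = -687 + 9Ps, so Ps = 169.
Buyers pay Pb = 169 − 31 = 138; Q' = -687 + 9·169 = 834.
Buyers' price falls by P* − Pb = 156 − 138 = 18; sellers' price rises by Ps − P* = 169 − 156 = 13.
So producers capture 13/31 = 13/31 of each unit of subsidy.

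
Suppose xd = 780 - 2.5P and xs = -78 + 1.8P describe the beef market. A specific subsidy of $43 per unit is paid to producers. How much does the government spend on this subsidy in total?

Government cost = $14025

Pre-subsidy: 780 - 2.5P = -78 + 1.8P gives P* = 8580/43, x* = 12090/43.
With the subsidy, sellers receive Ps = Pb + 43 for each unit, where Pb is the price buyers pay.
Supply in terms of Pb becomes xs = -78 + 1.8(Pb + 43) = -0.6 + 1.8Pb. Setting this equal to demand: 780 - 2.5Pb = -0.6 + 1.8Pb, so Pb = 7806/43.
Sellers receive Ps = 7806/43 + 43 = 9655/43; x' = 780 − 2.5·(7806/43) = 14025/43.
Government outlay = subsidy × quantity = 43 × 14025/43 = 14025.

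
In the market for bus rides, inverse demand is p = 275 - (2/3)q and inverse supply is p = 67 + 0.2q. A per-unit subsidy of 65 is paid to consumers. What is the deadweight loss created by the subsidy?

Pre-subsidy: 275 - (2/3)q = 67 + 0.2q gives q* = 240 and p* = 115.
With the rebate, buyers effectively pay pb = ps − 65, where ps is the price sellers receive.
On the curves, pb = 275 - (2/3)q and ps = 67 + 0.2q; the wedge ps − pb = 65 gives 67 + 0.2q − (275 - (2/3)q) = 65, so q' = 315.
Then pb = 275 − (2/3)·315 = 65 and ps = 67 + 0.2·315 = 130.
The subsidy expands output by 315 − 240 = 75 past the efficient level; on those units the gap between marginal cost and willingness to pay runs from 0 up to 65.
DWL = ½ × 65 × 75 = 2437.5.

Deadweight loss = 2437.5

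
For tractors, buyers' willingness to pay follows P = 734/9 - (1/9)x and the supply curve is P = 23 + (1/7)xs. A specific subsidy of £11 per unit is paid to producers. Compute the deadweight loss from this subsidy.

Deadweight loss = £238.21875

Pre-subsidy: 734/9 - (1/9)x = 23 + (1/7)x gives x* = 230.5625 and P* = 55.9375.
With the subsidy, sellers receive Ps = Pb + 11 for each unit, where Pb is the price buyers pay.
On the curves, Pb = 734/9 - (1/9)x and Ps = 23 + (1/7)x; the wedge Ps − Pb = 11 gives 23 + (1/7)x − (734/9 - (1/9)x) = 11, so x' = 273.875.
Then Pb = 734/9 − (1/9)·273.875 = 51.125 and Ps = 23 + (1/7)·273.875 = 62.125.
The subsidy expands output by 273.875 − 230.5625 = 43.3125 past the efficient level; on those units the gap between marginal cost and willingness to pay runs from 0 up to 11.
DWL = ½ × 11 × 43.3125 = 238.21875.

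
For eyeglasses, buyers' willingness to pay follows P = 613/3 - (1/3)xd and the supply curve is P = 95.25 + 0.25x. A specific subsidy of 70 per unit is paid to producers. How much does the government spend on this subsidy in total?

Pre-subsidy: 613/3 - (1/3)x = 95.25 + 0.25x gives x* = 187 and P* = 142.
With the subsidy, sellers receive Ps = Pb + 70 for each unit, where Pb is the price buyers pay.
On the curves, Pb = 613/3 - (1/3)x and Ps = 95.25 + 0.25x; the wedge Ps − Pb = 70 gives 95.25 + 0.25x − (613/3 - (1/3)x) = 70, so x' = 307.
Then Pb = 613/3 − (1/3)·307 = 102 and Ps = 95.25 + 0.25·307 = 172.
Government outlay = subsidy × quantity = 70 × 307 = 21490.

Government cost = 21490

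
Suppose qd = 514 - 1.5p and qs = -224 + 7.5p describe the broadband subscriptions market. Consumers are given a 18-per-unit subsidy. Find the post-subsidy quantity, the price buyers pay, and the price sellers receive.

Pre-subsidy: 514 - 1.5p = -224 + 7.5p gives p* = 82, q* = 391.
With the rebate, buyers effectively pay pb = ps − 18, where ps is the price sellers receive.
Demand in terms of ps becomes qd = 514 − 1.5(ps − 18) = 541 - 1.5ps. Setting this equal to supply: 541 - 1.5ps = -224 + 7.5ps, so ps = 85.
Buyers pay pb = 85 − 18 = 67; q' = -224 + 7.5·85 = 413.5.

q' = 413.5; buyers pay 67; sellers receive 85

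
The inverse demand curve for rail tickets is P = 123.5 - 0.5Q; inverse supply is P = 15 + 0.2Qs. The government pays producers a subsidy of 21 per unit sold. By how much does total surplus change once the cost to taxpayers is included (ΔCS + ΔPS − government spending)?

Pre-subsidy: 123.5 - 0.5Q = 15 + 0.2Q gives Q* = 155 and P* = 46.
With the subsidy, sellers receive Ps = Pb + 21 for each unit, where Pb is the price buyers pay.
On the curves, Pb = 123.5 - 0.5Q and Ps = 15 + 0.2Q; the wedge Ps − Pb = 21 gives 15 + 0.2Q − (123.5 - 0.5Q) = 21, so Q' = 185.
Then Pb = 123.5 − 0.5·185 = 31 and Ps = 15 + 0.2·185 = 52.
ΔCS = ½(155 + 185)(46 − 31) = 2550; ΔPS = ½(155 + 185)(52 − 46) = 1020.
Government spending = 21 × 185 = 3885.
Net change = 2550 + 1020 − 3885 = -315. The loss equals the DWL triangle ½·21·30.

Net change in total surplus = -315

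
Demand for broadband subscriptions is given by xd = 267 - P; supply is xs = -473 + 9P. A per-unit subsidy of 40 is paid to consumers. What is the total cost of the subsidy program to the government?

Government cost = 9160

Pre-subsidy: 267 - P = -473 + 9P gives P* = 74, x* = 193.
With the rebate, buyers effectively pay Pb = Ps − 40, where Ps is the price sellers receive.
Demand in terms of Ps becomes xd = 267 − 1(Ps − 40) = 307 - Ps. Setting this equal to supply: 307 - Ps = -473 + 9Ps, so Ps = 78.
Buyers pay Pb = 78 − 40 = 38; x' = -473 + 9·78 = 229.
Government outlay = subsidy × quantity = 40 × 229 = 9160.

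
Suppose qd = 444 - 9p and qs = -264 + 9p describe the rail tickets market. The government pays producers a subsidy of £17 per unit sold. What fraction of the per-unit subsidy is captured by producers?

Pre-subsidy: 444 - 9p = -264 + 9p gives p* = 118/3, q* = 90.
With the subsidy, sellers receive ps = pb + 17 for each unit, where pb is the price buyers pay.
Supply in terms of pb becomes qs = -264 + 9(pb + 17) = -111 + 9pb. Setting this equal to demand: 444 - 9pb = -111 + 9pb, so pb = 185/6.
Sellers receive ps = 185/6 + 17 = 287/6; q' = 444 − 9·(185/6) = 166.5.
Buyers' price falls by p* − pb = 118/3 − 185/6 = 8.5; sellers' price rises by ps − p* = 287/6 − 118/3 = 8.5.
So producers capture 8.5/17 = 0.5 of each unit of subsidy.

Producer share = 0.5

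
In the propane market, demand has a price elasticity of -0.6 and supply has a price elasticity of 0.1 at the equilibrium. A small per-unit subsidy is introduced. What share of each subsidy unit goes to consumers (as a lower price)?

For a small subsidy around the equilibrium, the benefit split depends on the relative slopes, which at a point are proportional to the elasticities.
Buyer share = εs/(εs + |εd|) = 0.1/(0.1 + 0.6) = 1/7; seller share = |εd|/(εs + |εd|) = 6/7.

Consumer share = 1/7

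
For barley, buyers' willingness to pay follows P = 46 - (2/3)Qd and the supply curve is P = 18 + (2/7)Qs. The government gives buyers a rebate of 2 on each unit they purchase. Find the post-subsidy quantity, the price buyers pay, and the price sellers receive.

Pre-subsidy: 46 - (2/3)Q = 18 + (2/7)Q gives Q* = 29.4 and P* = 26.4.
With the rebate, buyers effectively pay Pb = Ps − 2, where Ps is the price sellers receive.
On the curves, Pb = 46 - (2/3)Q and Ps = 18 + (2/7)Q; the wedge Ps − Pb = 2 gives 18 + (2/7)Q − (46 - (2/3)Q) = 2, so Q' = 31.5.
Then Pb = 46 − (2/3)·31.5 = 25 and Ps = 18 + (2/7)·31.5 = 27.

Q' = 31.5; buyers pay 25; sellers receive 27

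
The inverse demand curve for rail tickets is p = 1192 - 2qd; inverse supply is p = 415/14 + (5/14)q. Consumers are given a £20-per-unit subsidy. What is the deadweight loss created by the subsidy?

Deadweight loss = 2800/33

Pre-subsidy: 1192 - 2q = 415/14 + (5/14)q gives q* = 16273/33 and p* = 6790/33.
With the rebate, buyers effectively pay pb = ps − 20, where ps is the price sellers receive.
On the curves, pb = 1192 - 2q and ps = 415/14 + (5/14)q; the wedge ps − pb = 20 gives 415/14 + (5/14)q − (1192 - 2q) = 20, so q' = 16553/33.
Then pb = 1192 − 2·(16553/33) = 6230/33 and ps = 415/14 + (5/14)·(16553/33) = 6890/33.
The subsidy expands output by 16553/33 − 16273/33 = 280/33 past the efficient level; on those units the gap between marginal cost and willingness to pay runs from 0 up to 20.
DWL = ½ × 20 × 280/33 = 2800/33.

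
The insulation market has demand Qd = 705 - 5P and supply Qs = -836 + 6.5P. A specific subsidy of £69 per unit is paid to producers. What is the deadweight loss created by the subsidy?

Pre-subsidy: 705 - 5P = -836 + 6.5P gives P* = 134, Q* = 35.
With the subsidy, sellers receive Ps = Pb + 69 for each unit, where Pb is the price buyers pay.
Supply in terms of Pb becomes Qs = -836 + 6.5(Pb + 69) = -387.5 + 6.5Pb. Setting this equal to demand: 705 - 5Pb = -387.5 + 6.5Pb, so Pb = 95.
Sellers receive Ps = 95 + 69 = 164; Q' = 705 − 5·95 = 230.
The subsidy expands output by 230 − 35 = 195 past the efficient level; on those units the gap between marginal cost and willingness to pay runs from 0 up to 69.
DWL = ½ × 69 × 195 = 6727.5.

Deadweight loss = £6727.5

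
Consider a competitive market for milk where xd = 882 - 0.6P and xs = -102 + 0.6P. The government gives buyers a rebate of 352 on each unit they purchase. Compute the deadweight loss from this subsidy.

Deadweight loss = 18585.6

Pre-subsidy: 882 - 0.6P = -102 + 0.6P gives P* = 820, x* = 390.
With the rebate, buyers effectively pay Pb = Ps − 352, where Ps is the price sellers receive.
Demand in terms of Ps becomes xd = 882 − 0.6(Ps − 352) = 1093.2 - 0.6Ps. Setting this equal to supply: 1093.2 - 0.6Ps = -102 + 0.6Ps, so Ps = 996.
Buyers pay Pb = 996 − 352 = 644; x' = -102 + 0.6·996 = 495.6.
The subsidy expands output by 495.6 − 390 = 105.6 past the efficient level; on those units the gap between marginal cost and willingness to pay runs from 0 up to 352.
DWL = ½ × 352 × 105.6 = 18585.6.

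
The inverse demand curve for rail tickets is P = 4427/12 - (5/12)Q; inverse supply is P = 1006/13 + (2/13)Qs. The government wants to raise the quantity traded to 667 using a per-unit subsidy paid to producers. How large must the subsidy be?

Required subsidy s = 89 per unit

At Q = 667, from the demand curve buyers pay Pb = 4427/12 − (5/12)·667 = 91; from the supply curve sellers need Ps = 1006/13 + (2/13)·667 = 180.
The subsidy must fill the gap: s = Ps − Pb = 180 − 91 = 89.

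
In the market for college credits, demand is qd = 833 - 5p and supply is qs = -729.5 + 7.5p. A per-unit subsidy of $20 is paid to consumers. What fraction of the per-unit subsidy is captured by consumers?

Pre-subsidy: 833 - 5p = -729.5 + 7.5p gives p* = 125, q* = 208.
With the rebate, buyers effectively pay pb = ps − 20, where ps is the price sellers receive.
Demand in terms of ps becomes qd = 833 − 5(ps − 20) = 933 - 5ps. Setting this equal to supply: 933 - 5ps = -729.5 + 7.5ps, so ps = 133.
Buyers pay pb = 133 − 20 = 113; q' = -729.5 + 7.5·133 = 268.
Buyers' price falls by p* − pb = 125 − 113 = 12; sellers' price rises by ps − p* = 133 − 125 = 8.
So consumers capture 12/20 = 0.6 of each unit of subsidy.

Consumer share = 0.6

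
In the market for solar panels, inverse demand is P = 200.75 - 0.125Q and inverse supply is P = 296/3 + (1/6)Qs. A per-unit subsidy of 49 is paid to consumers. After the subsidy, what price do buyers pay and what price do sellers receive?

Buyers pay 136; sellers receive 185

Pre-subsidy: 200.75 - 0.125Q = 296/3 + (1/6)Q gives Q* = 350 and P* = 157.
With the rebate, buyers effectively pay Pb = Ps − 49, where Ps is the price sellers receive.
On the curves, Pb = 200.75 - 0.125Q and Ps = 296/3 + (1/6)Q; the wedge Ps − Pb = 49 gives 296/3 + (1/6)Q − (200.75 - 0.125Q) = 49, so Q' = 518.
Then Pb = 200.75 − 0.125·518 = 136 and Ps = 296/3 + (1/6)·518 = 185.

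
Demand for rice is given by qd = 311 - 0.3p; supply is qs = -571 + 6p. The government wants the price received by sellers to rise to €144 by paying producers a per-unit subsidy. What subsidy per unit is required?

Required subsidy s = €84 per unit

At a seller price of 144, quantity supplied is -571 + 6·144 = 293.
Buyers absorb 293 only when they pay pb with 311 − 0.3·pb = 293, i.e. pb = 60.
s = ps − pb = 144 − 60 = 84.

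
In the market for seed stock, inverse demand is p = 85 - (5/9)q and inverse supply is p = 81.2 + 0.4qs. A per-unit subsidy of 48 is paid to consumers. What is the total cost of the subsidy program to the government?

Pre-subsidy: 85 - (5/9)q = 81.2 + 0.4q gives q* = 171/43 and p* = 3560/43.
With the rebate, buyers effectively pay pb = ps − 48, where ps is the price sellers receive.
On the curves, pb = 85 - (5/9)q and ps = 81.2 + 0.4q; the wedge ps − pb = 48 gives 81.2 + 0.4q − (85 - (5/9)q) = 48, so q' = 2331/43.
Then pb = 85 − (5/9)·(2331/43) = 2360/43 and ps = 81.2 + 0.4·(2331/43) = 4424/43.
Government outlay = subsidy × quantity = 48 × 2331/43 = 111888/43.

Government cost = 111888/43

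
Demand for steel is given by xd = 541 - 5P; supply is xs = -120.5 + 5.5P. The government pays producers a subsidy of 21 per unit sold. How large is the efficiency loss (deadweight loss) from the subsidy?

Pre-subsidy: 541 - 5P = -120.5 + 5.5P gives P* = 63, x* = 226.
With the subsidy, sellers receive Ps = Pb + 21 for each unit, where Pb is the price buyers pay.
Supply in terms of Pb becomes xs = -120.5 + 5.5(Pb + 21) = -5 + 5.5Pb. Setting this equal to demand: 541 - 5Pb = -5 + 5.5Pb, so Pb = 52.
Sellers receive Ps = 52 + 21 = 73; x' = 541 − 5·52 = 281.
The subsidy expands output by 281 − 226 = 55 past the efficient level; on those units the gap between marginal cost and willingness to pay runs from 0 up to 21.
DWL = ½ × 21 × 55 = 577.5.

Deadweight loss = 577.5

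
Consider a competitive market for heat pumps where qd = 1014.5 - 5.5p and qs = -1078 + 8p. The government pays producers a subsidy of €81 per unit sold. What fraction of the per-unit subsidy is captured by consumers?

Consumer share = 16/27

Pre-subsidy: 1014.5 - 5.5p = -1078 + 8p gives p* = 155, q* = 162.
With the subsidy, sellers receive ps = pb + 81 for each unit, where pb is the price buyers pay.
Supply in terms of pb becomes qs = -1078 + 8(pb + 81) = -430 + 8pb. Setting this equal to demand: 1014.5 - 5.5pb = -430 + 8pb, so pb = 107.
Sellers receive ps = 107 + 81 = 188; q' = 1014.5 − 5.5·107 = 426.
Buyers' price falls by p* − pb = 155 − 107 = 48; sellers' price rises by ps − p* = 188 − 155 = 33.
So consumers capture 48/81 = 16/27 of each unit of subsidy.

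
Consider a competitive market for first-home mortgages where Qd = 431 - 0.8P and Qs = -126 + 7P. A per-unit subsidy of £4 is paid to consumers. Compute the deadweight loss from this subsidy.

Deadweight loss = 224/39

Pre-subsidy: 431 - 0.8P = -126 + 7P gives P* = 2785/39, Q* = 14581/39.
With the rebate, buyers effectively pay Pb = Ps − 4, where Ps is the price sellers receive.
Demand in terms of Ps becomes Qd = 431 − 0.8(Ps − 4) = 434.2 - 0.8Ps. Setting this equal to supply: 434.2 - 0.8Ps = -126 + 7Ps, so Ps = 2801/39.
Buyers pay Pb = 2801/39 − 4 = 2645/39; Q' = -126 + 7·(2801/39) = 14693/39.
The subsidy expands output by 14693/39 − 14581/39 = 112/39 past the efficient level; on those units the gap between marginal cost and willingness to pay runs from 0 up to 4.
DWL = ½ × 4 × 112/39 = 224/39.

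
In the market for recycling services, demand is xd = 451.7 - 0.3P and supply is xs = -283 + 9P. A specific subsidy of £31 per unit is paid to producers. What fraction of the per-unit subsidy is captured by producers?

Producer share = 1/31

Pre-subsidy: 451.7 - 0.3P = -283 + 9P gives P* = 79, x* = 428.
With the subsidy, sellers receive Ps = Pb + 31 for each unit, where Pb is the price buyers pay.
Supply in terms of Pb becomes xs = -283 + 9(Pb + 31) = -4 + 9Pb. Setting this equal to demand: 451.7 - 0.3Pb = -4 + 9Pb, so Pb = 49.
Sellers receive Ps = 49 + 31 = 80; x' = 451.7 − 0.3·49 = 437.
Buyers' price falls by P* − Pb = 79 − 49 = 30; sellers' price rises by Ps − P* = 80 − 79 = 1.
So producers capture 1/31 = 1/31 of each unit of subsidy.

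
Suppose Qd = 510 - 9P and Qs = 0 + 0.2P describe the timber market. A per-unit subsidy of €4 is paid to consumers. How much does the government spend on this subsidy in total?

Pre-subsidy: 510 - 9P = 0 + 0.2P gives P* = 1275/23, Q* = 255/23.
With the rebate, buyers effectively pay Pb = Ps − 4, where Ps is the price sellers receive.
Demand in terms of Ps becomes Qd = 510 − 9(Ps − 4) = 546 - 9Ps. Setting this equal to supply: 546 - 9Ps = 0 + 0.2Ps, so Ps = 1365/23.
Buyers pay Pb = 1365/23 − 4 = 1273/23; Q' = 0 + 0.2·(1365/23) = 273/23.
Government outlay = subsidy × quantity = 4 × 273/23 = 1092/23.

Government cost = 1092/23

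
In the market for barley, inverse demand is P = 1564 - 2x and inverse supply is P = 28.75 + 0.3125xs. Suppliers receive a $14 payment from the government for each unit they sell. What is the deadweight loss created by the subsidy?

Pre-subsidy: 1564 - 2x = 28.75 + 0.3125x gives x* = 24564/37 and P* = 8740/37.
With the subsidy, sellers receive Ps = Pb + 14 for each unit, where Pb is the price buyers pay.
On the curves, Pb = 1564 - 2x and Ps = 28.75 + 0.3125x; the wedge Ps − Pb = 14 gives 28.75 + 0.3125x − (1564 - 2x) = 14, so x' = 24788/37.
Then Pb = 1564 − 2·(24788/37) = 8292/37 and Ps = 28.75 + 0.3125·(24788/37) = 8810/37.
The subsidy expands output by 24788/37 − 24564/37 = 224/37 past the efficient level; on those units the gap between marginal cost and willingness to pay runs from 0 up to 14.
DWL = ½ × 14 × 224/37 = 1568/37.

Deadweight loss = 1568/37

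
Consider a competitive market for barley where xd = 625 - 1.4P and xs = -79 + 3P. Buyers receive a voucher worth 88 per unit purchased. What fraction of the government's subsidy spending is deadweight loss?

DWL / government spending = 42/485

Pre-subsidy: 625 - 1.4P = -79 + 3P gives P* = 160, x* = 401.
With the rebate, buyers effectively pay Pb = Ps − 88, where Ps is the price sellers receive.
Demand in terms of Ps becomes xd = 625 − 1.4(Ps − 88) = 748.2 - 1.4Ps. Setting this equal to supply: 748.2 - 1.4Ps = -79 + 3Ps, so Ps = 188.
Buyers pay Pb = 188 − 88 = 100; x' = -79 + 3·188 = 485.
ΔCS = ½(401 + 485)(160 − 100) = 26580; ΔPS = ½(401 + 485)(188 − 160) = 12404.
Government spending = 88 × 485 = 42680.
DWL = ½ × 88 × (485 − 401) = 3696; fraction = 3696 / 42680 = 42/485.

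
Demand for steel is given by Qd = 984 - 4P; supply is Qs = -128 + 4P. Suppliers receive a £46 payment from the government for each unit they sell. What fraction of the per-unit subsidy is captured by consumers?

Pre-subsidy: 984 - 4P = -128 + 4P gives P* = 139, Q* = 428.
With the subsidy, sellers receive Ps = Pb + 46 for each unit, where Pb is the price buyers pay.
Supply in terms of Pb becomes Qs = -128 + 4(Pb + 46) = 56 + 4Pb. Setting this equal to demand: 984 - 4Pb = 56 + 4Pb, so Pb = 116.
Sellers receive Ps = 116 + 46 = 162; Q' = 984 − 4·116 = 520.
Buyers' price falls by P* − Pb = 139 − 116 = 23; sellers' price rises by Ps − P* = 162 − 139 = 23.
So consumers capture 23/46 = 0.5 of each unit of subsidy.

Consumer share = 0.5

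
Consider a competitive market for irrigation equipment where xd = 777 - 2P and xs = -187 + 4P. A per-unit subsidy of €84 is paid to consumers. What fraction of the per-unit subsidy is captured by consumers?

Pre-subsidy: 777 - 2P = -187 + 4P gives P* = 482/3, x* = 1367/3.
With the rebate, buyers effectively pay Pb = Ps − 84, where Ps is the price sellers receive.
Demand in terms of Ps becomes xd = 777 − 2(Ps − 84) = 945 - 2Ps. Setting this equal to supply: 945 - 2Ps = -187 + 4Ps, so Ps = 566/3.
Buyers pay Pb = 566/3 − 84 = 314/3; x' = -187 + 4·(566/3) = 1703/3.
Buyers' price falls by P* − Pb = 482/3 − 314/3 = 56; sellers' price rises by Ps − P* = 566/3 − 482/3 = 28.
So consumers capture 56/84 = 2/3 of each unit of subsidy.

Consumer share = 2/3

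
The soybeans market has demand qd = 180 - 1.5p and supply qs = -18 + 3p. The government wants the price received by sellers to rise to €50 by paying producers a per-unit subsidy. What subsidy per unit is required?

Required subsidy s = €18 per unit

At a seller price of 50, quantity supplied is -18 + 3·50 = 132.
Buyers absorb 132 only when they pay pb with 180 − 1.5·pb = 132, i.e. pb = 32.
s = ps − pb = 50 − 32 = 18.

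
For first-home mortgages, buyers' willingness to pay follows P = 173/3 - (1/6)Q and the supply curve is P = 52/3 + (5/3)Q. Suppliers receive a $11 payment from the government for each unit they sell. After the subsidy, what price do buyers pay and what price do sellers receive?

Buyers pay $53; sellers receive $64

Pre-subsidy: 173/3 - (1/6)Q = 52/3 + (5/3)Q gives Q* = 22 and P* = 54.
With the subsidy, sellers receive Ps = Pb + 11 for each unit, where Pb is the price buyers pay.
On the curves, Pb = 173/3 - (1/6)Q and Ps = 52/3 + (5/3)Q; the wedge Ps − Pb = 11 gives 52/3 + (5/3)Q − (173/3 - (1/6)Q) = 11, so Q' = 28.
Then Pb = 173/3 − (1/6)·28 = 53 and Ps = 52/3 + (5/3)·28 = 64.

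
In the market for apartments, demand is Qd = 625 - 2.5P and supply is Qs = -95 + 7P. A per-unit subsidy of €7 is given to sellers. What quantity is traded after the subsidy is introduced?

Q' = 8520/19

Pre-subsidy: 625 - 2.5P = -95 + 7P gives P* = 1440/19, Q* = 8275/19.
With the subsidy, sellers receive Ps = Pb + 7 for each unit, where Pb is the price buyers pay.
Supply in terms of Pb becomes Qs = -95 + 7(Pb + 7) = -46 + 7Pb. Setting this equal to demand: 625 - 2.5Pb = -46 + 7Pb, so Pb = 1342/19.
Sellers receive Ps = 1342/19 + 7 = 1475/19; Q' = 625 − 2.5·(1342/19) = 8520/19.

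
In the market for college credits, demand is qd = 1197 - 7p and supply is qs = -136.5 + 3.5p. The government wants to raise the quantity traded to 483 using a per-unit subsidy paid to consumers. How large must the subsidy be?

At q = 483, invert demand for the buyer price: pb = (1197 − 483)/7 = 102; invert supply for the seller price: ps = (483 − (-136.5))/3.5 = 177.
The subsidy must fill the gap: s = ps − pb = 177 − 102 = 75.

Required subsidy s = 75 per unit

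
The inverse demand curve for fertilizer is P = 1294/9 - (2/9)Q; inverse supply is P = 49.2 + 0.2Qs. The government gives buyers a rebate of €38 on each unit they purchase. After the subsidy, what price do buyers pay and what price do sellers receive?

Pre-subsidy: 1294/9 - (2/9)Q = 49.2 + 0.2Q gives Q* = 224 and P* = 94.
With the rebate, buyers effectively pay Pb = Ps − 38, where Ps is the price sellers receive.
On the curves, Pb = 1294/9 - (2/9)Q and Ps = 49.2 + 0.2Q; the wedge Ps − Pb = 38 gives 49.2 + 0.2Q − (1294/9 - (2/9)Q) = 38, so Q' = 314.
Then Pb = 1294/9 − (2/9)·314 = 74 and Ps = 49.2 + 0.2·314 = 112.

Buyers pay €74; sellers receive €112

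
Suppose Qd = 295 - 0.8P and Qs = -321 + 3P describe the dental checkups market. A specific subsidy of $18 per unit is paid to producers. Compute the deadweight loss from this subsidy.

Deadweight loss = 1944/19

Pre-subsidy: 295 - 0.8P = -321 + 3P gives P* = 3080/19, Q* = 3141/19.
With the subsidy, sellers receive Ps = Pb + 18 for each unit, where Pb is the price buyers pay.
Supply in terms of Pb becomes Qs = -321 + 3(Pb + 18) = -267 + 3Pb. Setting this equal to demand: 295 - 0.8Pb = -267 + 3Pb, so Pb = 2810/19.
Sellers receive Ps = 2810/19 + 18 = 3152/19; Q' = 295 − 0.8·(2810/19) = 3357/19.
The subsidy expands output by 3357/19 − 3141/19 = 216/19 past the efficient level; on those units the gap between marginal cost and willingness to pay runs from 0 up to 18.
DWL = ½ × 18 × 216/19 = 1944/19.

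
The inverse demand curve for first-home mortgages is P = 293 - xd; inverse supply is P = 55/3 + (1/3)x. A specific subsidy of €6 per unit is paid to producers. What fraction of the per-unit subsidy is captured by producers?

Producer share = 0.25

Pre-subsidy: 293 - x = 55/3 + (1/3)x gives x* = 206 and P* = 87.
With the subsidy, sellers receive Ps = Pb + 6 for each unit, where Pb is the price buyers pay.
On the curves, Pb = 293 - x and Ps = 55/3 + (1/3)x; the wedge Ps − Pb = 6 gives 55/3 + (1/3)x − (293 - x) = 6, so x' = 210.5.
Then Pb = 293 − 1·210.5 = 82.5 and Ps = 55/3 + (1/3)·210.5 = 88.5.
Buyers' price falls by P* − Pb = 87 − 82.5 = 4.5; sellers' price rises by Ps − P* = 88.5 − 87 = 1.5.
So producers capture 1.5/6 = 0.25 of each unit of subsidy.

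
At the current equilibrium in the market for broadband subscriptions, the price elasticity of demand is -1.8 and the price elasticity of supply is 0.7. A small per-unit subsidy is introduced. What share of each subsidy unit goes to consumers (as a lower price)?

For a small subsidy around the equilibrium, the benefit split depends on the relative slopes, which at a point are proportional to the elasticities.
Buyer share = εs/(εs + |εd|) = 0.7/(0.7 + 1.8) = 0.28; seller share = |εd|/(εs + |εd|) = 0.72.

Consumer share = 0.28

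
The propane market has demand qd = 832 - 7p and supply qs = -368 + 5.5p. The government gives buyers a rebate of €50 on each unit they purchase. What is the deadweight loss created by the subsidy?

Pre-subsidy: 832 - 7p = -368 + 5.5p gives p* = 96, q* = 160.
With the rebate, buyers effectively pay pb = ps − 50, where ps is the price sellers receive.
Demand in terms of ps becomes qd = 832 − 7(ps − 50) = 1182 - 7ps. Setting this equal to supply: 1182 - 7ps = -368 + 5.5ps, so ps = 124.
Buyers pay pb = 124 − 50 = 74; q' = -368 + 5.5·124 = 314.
The subsidy expands output by 314 − 160 = 154 past the efficient level; on those units the gap between marginal cost and willingness to pay runs from 0 up to 50.
DWL = ½ × 50 × 154 = 3850.

Deadweight loss = €3850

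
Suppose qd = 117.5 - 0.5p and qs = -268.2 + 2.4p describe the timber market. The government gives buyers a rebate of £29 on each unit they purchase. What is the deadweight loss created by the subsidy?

Pre-subsidy: 117.5 - 0.5p = -268.2 + 2.4p gives p* = 133, q* = 51.
With the rebate, buyers effectively pay pb = ps − 29, where ps is the price sellers receive.
Demand in terms of ps becomes qd = 117.5 − 0.5(ps − 29) = 132 - 0.5ps. Setting this equal to supply: 132 - 0.5ps = -268.2 + 2.4ps, so ps = 138.
Buyers pay pb = 138 − 29 = 109; q' = -268.2 + 2.4·138 = 63.
The subsidy expands output by 63 − 51 = 12 past the efficient level; on those units the gap between marginal cost and willingness to pay runs from 0 up to 29.
DWL = ½ × 29 × 12 = 174.

Deadweight loss = £174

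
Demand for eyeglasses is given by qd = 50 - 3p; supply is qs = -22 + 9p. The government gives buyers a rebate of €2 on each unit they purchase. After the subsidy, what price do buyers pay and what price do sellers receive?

Pre-subsidy: 50 - 3p = -22 + 9p gives p* = 6, q* = 32.
With the rebate, buyers effectively pay pb = ps − 2, where ps is the price sellers receive.
Demand in terms of ps becomes qd = 50 − 3(ps − 2) = 56 - 3ps. Setting this equal to supply: 56 - 3ps = -22 + 9ps, so ps = 6.5.
Buyers pay pb = 6.5 − 2 = 4.5; q' = -22 + 9·6.5 = 36.5.

Buyers pay €4.5; sellers receive €6.5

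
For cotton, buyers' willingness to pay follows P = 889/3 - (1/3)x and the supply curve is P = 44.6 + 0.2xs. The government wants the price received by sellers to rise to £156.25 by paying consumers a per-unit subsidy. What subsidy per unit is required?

At a seller price of 156.25, quantity supplied is -223 + 5·156.25 = 558.25.
Buyers absorb 558.25 only when they pay Pb = 889/3 − (1/3)·558.25 = 110.25.
s = Ps − Pb = 156.25 − 110.25 = 46.

Required subsidy s = £46 per unit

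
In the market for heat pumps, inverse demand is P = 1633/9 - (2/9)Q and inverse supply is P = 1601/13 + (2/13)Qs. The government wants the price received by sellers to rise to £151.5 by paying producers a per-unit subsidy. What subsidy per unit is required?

At a seller price of 151.5, quantity supplied is -800.5 + 6.5·151.5 = 184.25.
Buyers absorb 184.25 only when they pay Pb = 1633/9 − (2/9)·184.25 = 140.5.
s = Ps − Pb = 151.5 − 140.5 = 11.

Required subsidy s = £11 per unit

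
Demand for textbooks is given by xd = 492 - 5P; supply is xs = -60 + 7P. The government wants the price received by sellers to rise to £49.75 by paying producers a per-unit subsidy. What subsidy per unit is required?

At a seller price of 49.75, quantity supplied is -60 + 7·49.75 = 288.25.
Buyers absorb 288.25 only when they pay Pb with 492 − 5·Pb = 288.25, i.e. Pb = 40.75.
s = Ps − Pb = 49.75 − 40.75 = 9.

Required subsidy s = £9 per unit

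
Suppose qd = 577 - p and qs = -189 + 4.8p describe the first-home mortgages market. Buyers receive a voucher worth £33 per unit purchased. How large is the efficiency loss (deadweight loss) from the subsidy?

Pre-subsidy: 577 - p = -189 + 4.8p gives p* = 3830/29, q* = 12903/29.
With the rebate, buyers effectively pay pb = ps − 33, where ps is the price sellers receive.
Demand in terms of ps becomes qd = 577 − 1(ps − 33) = 610 - ps. Setting this equal to supply: 610 - ps = -189 + 4.8ps, so ps = 3995/29.
Buyers pay pb = 3995/29 − 33 = 3038/29; q' = -189 + 4.8·(3995/29) = 13695/29.
The subsidy expands output by 13695/29 − 12903/29 = 792/29 past the efficient level; on those units the gap between marginal cost and willingness to pay runs from 0 up to 33.
DWL = ½ × 33 × 792/29 = 13068/29.

Deadweight loss = 13068/29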